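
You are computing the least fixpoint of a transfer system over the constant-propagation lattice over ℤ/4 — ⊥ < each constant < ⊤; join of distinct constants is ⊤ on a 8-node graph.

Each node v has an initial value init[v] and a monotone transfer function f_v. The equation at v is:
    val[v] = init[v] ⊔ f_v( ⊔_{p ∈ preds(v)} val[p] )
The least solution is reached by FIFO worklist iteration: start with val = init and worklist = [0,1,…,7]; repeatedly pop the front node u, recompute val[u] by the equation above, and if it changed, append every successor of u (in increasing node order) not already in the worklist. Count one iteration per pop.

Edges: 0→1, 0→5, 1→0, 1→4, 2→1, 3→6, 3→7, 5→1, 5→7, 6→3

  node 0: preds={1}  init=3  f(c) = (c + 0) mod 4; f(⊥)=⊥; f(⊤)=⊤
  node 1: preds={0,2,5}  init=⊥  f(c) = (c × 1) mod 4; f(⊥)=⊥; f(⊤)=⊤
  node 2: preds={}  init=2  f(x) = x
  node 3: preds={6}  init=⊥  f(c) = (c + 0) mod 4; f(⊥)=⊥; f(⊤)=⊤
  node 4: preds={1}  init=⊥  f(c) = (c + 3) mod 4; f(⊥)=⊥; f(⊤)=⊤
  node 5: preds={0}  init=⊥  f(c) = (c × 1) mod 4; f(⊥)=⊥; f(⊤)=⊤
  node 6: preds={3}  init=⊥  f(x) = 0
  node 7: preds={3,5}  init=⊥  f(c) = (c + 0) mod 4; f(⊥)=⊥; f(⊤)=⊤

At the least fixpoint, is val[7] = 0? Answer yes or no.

no

Trace (15 dequeues):
  [1] u=0 | in ⊥ | out 3 | ==
  [2] u=1 | in ⊤ | out ⊤ | prev ⊥ | push {0}
  [3] u=2 | in ⊥ | out 2 | ==
  [4] u=3 | in ⊥ | out ⊥ | ==
  [5] u=4 | in ⊤ | out ⊤ | prev ⊥ | push {}
  [6] u=5 | in 3 | out 3 | prev ⊥ | push {1}
  [7] u=6 | in ⊥ | out 0 | prev ⊥ | push {3}
  [8] u=7 | in 3 | out 3 | prev ⊥ | push {}
  [9] u=0 | in ⊤ | out ⊤ | prev 3 | push {5}
  [10] u=1 | in ⊤ | out ⊤ | ==
  [11] u=3 | in 0 | out 0 | prev ⊥ | push {6,7}
  [12] u=5 | in ⊤ | out ⊤ | prev 3 | push {1}
  [13] u=6 | in 0 | out 0 | ==
  [14] u=7 | in ⊤ | out ⊤ | prev 3 | push {}
  [15] u=1 | in ⊤ | out ⊤ | ==

Converged values:
  [0] ⊤
  [1] ⊤
  [2] 2
  [3] 0
  [4] ⊤
  [5] ⊤
  [6] 0
  [7] ⊤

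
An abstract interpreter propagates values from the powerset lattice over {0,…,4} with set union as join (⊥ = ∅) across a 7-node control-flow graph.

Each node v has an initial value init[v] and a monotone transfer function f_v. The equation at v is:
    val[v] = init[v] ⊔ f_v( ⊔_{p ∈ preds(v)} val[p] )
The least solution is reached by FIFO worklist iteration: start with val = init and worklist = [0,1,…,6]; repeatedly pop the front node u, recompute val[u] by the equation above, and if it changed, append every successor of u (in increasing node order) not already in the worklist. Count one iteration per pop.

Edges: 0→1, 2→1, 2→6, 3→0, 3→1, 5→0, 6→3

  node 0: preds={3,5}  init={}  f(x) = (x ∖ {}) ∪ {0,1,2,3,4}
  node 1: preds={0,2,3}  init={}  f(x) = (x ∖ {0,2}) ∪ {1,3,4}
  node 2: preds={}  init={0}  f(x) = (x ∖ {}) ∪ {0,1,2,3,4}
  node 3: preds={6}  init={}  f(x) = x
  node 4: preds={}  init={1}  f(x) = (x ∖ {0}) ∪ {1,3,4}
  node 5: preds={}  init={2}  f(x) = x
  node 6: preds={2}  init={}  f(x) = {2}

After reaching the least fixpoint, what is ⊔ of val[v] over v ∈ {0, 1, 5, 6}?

Trace (11 dequeues):
  [1] u=0 | in {2} | out {0,1,2,3,4} | prev {} | push {}
  [2] u=1 | in {0,1,2,3,4} | out {1,3,4} | prev {} | push {}
  [3] u=2 | in {} | out {0,1,2,3,4} | prev {0} | push {1}
  [4] u=3 | in {} | out {} | ==
  [5] u=4 | in {} | out {1,3,4} | prev {1} | push {}
  [6] u=5 | in {} | out {2} | ==
  [7] u=6 | in {0,1,2,3,4} | out {2} | prev {} | push {3}
  [8] u=1 | in {0,1,2,3,4} | out {1,3,4} | ==
  [9] u=3 | in {2} | out {2} | prev {} | push {0,1}
  [10] u=0 | in {2} | out {0,1,2,3,4} | ==
  [11] u=1 | in {0,1,2,3,4} | out {1,3,4} | ==

Converged values:
  [0] {0,1,2,3,4}
  [1] {1,3,4}
  [2] {0,1,2,3,4}
  [3] {2}
  [4] {1,3,4}
  [5] {2}
  [6] {2}

{0,1,2,3,4}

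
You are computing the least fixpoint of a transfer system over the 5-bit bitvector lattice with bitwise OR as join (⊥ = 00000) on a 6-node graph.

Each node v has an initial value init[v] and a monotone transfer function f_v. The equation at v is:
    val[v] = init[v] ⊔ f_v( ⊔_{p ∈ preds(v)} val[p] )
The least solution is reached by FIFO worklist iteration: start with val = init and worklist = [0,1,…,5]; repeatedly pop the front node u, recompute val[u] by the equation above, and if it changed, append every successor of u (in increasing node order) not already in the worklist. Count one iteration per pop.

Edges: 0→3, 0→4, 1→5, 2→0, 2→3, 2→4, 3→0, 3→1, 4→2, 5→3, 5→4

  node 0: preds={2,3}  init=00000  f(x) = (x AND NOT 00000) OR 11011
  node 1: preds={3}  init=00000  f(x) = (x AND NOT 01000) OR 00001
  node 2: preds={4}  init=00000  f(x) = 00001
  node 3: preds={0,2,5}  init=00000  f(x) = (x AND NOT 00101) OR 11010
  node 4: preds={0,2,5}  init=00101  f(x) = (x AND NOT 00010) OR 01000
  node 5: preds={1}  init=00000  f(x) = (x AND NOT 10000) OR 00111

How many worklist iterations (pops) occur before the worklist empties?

Worklist (12 pops):
  #1 pop 0: in=00000 → 11011 (was 00000); enqueue []
  #2 pop 1: in=00000 → 00001 (was 00000); enqueue []
  #3 pop 2: in=00101 → 00001 (was 00000); enqueue [0]
  #4 pop 3: in=11011 → 11010 (was 00000); enqueue [1]
  #5 pop 4: in=11011 → 11101 (was 00101); enqueue [2]
  #6 pop 5: in=00001 → 00111 (was 00000); enqueue [3,4]
  #7 pop 0: in=11011 → 11011 (no change)
  #8 pop 1: in=11010 → 10011 (was 00001); enqueue [5]
  #9 pop 2: in=11101 → 00001 (no change)
  #10 pop 3: in=11111 → 11010 (no change)
  #11 pop 4: in=11111 → 11101 (no change)
  #12 pop 5: in=10011 → 00111 (no change)

Fixpoint:
  val[0] = 11011
  val[1] = 10011
  val[2] = 00001
  val[3] = 11010
  val[4] = 11101
  val[5] = 00111

12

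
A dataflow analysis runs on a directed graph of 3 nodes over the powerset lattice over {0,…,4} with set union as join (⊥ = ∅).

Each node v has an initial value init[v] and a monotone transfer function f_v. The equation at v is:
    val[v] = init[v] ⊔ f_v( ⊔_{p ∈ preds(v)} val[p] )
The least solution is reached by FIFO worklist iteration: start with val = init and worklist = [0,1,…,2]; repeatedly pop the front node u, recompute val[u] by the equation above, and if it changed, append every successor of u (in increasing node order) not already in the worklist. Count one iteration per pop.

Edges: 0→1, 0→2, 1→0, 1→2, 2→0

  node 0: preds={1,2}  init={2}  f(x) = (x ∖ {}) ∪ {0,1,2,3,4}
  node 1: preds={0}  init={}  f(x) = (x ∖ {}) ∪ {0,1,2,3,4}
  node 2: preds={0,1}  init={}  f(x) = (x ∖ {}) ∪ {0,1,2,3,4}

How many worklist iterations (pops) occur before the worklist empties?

Trace (4 dequeues):
  [1] u=0 | in {} | out {0,1,2,3,4} | prev {2} | push {}
  [2] u=1 | in {0,1,2,3,4} | out {0,1,2,3,4} | prev {} | push {0}
  [3] u=2 | in {0,1,2,3,4} | out {0,1,2,3,4} | prev {} | push {}
  [4] u=0 | in {0,1,2,3,4} | out {0,1,2,3,4} | ==

Converged values:
  [0] {0,1,2,3,4}
  [1] {0,1,2,3,4}
  [2] {0,1,2,3,4}

4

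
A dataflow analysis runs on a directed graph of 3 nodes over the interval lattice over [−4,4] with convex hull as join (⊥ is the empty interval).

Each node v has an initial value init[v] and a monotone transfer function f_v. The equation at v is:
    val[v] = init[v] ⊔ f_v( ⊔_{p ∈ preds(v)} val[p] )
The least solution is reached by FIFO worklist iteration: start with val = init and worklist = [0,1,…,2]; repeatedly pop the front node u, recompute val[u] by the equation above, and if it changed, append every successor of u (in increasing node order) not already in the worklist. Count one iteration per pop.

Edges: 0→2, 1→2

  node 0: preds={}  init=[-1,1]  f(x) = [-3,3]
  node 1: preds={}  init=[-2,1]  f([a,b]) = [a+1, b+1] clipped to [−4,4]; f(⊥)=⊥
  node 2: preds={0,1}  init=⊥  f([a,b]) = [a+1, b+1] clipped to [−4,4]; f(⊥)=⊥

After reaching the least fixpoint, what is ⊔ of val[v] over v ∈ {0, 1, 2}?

Worklist (3 pops):
  #1 pop 0: in=⊥ → [-3,3] (was [-1,1]); enqueue []
  #2 pop 1: in=⊥ → [-2,1] (no change)
  #3 pop 2: in=[-3,3] → [-2,4] (was ⊥); enqueue []

Fixpoint:
  val[0] = [-3,3]
  val[1] = [-2,1]
  val[2] = [-2,4]

[-3,4]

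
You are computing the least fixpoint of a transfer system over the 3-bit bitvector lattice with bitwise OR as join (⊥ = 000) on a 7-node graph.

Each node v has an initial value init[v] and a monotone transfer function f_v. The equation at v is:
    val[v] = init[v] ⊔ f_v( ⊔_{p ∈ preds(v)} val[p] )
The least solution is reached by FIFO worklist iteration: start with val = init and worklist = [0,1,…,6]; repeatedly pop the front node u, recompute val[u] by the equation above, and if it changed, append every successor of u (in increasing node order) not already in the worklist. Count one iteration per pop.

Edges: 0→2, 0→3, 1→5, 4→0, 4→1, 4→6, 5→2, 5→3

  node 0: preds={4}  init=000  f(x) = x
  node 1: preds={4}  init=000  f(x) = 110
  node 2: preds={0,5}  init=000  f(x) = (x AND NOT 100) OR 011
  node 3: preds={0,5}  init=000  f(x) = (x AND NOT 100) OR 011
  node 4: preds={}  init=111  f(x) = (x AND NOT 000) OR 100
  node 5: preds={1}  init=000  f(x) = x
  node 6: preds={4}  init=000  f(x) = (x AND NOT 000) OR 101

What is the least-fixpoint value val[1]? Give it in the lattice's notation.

110

Worklist (9 pops):
  #1 pop 0: in=111 → 111 (was 000); enqueue []
  #2 pop 1: in=111 → 110 (was 000); enqueue []
  #3 pop 2: in=111 → 011 (was 000); enqueue []
  #4 pop 3: in=111 → 011 (was 000); enqueue []
  #5 pop 4: in=000 → 111 (no change)
  #6 pop 5: in=110 → 110 (was 000); enqueue [2,3]
  #7 pop 6: in=111 → 111 (was 000); enqueue []
  #8 pop 2: in=111 → 011 (no change)
  #9 pop 3: in=111 → 011 (no change)

Fixpoint:
  val[0] = 111
  val[1] = 110
  val[2] = 011
  val[3] = 011
  val[4] = 111
  val[5] = 110
  val[6] = 111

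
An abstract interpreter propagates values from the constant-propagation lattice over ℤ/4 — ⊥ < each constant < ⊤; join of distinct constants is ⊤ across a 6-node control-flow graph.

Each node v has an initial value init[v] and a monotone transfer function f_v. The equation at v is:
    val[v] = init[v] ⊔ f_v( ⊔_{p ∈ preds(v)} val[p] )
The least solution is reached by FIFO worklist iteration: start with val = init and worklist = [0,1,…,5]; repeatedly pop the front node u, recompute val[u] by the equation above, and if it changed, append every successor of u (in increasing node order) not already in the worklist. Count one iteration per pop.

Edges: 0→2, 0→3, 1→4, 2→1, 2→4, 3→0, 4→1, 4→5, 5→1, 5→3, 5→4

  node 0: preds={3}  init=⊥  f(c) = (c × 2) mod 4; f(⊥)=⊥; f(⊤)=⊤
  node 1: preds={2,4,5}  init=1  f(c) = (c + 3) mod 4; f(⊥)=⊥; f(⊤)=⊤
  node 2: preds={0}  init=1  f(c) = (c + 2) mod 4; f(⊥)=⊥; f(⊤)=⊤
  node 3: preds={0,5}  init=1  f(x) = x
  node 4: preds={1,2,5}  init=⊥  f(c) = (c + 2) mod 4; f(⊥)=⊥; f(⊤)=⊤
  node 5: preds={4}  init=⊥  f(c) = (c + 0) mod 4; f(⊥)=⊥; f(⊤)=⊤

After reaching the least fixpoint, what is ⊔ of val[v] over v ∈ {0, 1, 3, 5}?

Trace (11 dequeues):
  [1] u=0 | in 1 | out 2 | prev ⊥ | push {}
  [2] u=1 | in 1 | out ⊤ | prev 1 | push {}
  [3] u=2 | in 2 | out ⊤ | prev 1 | push {1}
  [4] u=3 | in 2 | out ⊤ | prev 1 | push {0}
  [5] u=4 | in ⊤ | out ⊤ | prev ⊥ | push {}
  [6] u=5 | in ⊤ | out ⊤ | prev ⊥ | push {3,4}
  [7] u=1 | in ⊤ | out ⊤ | ==
  [8] u=0 | in ⊤ | out ⊤ | prev 2 | push {2}
  [9] u=3 | in ⊤ | out ⊤ | ==
  [10] u=4 | in ⊤ | out ⊤ | ==
  [11] u=2 | in ⊤ | out ⊤ | ==

Converged values:
  [0] ⊤
  [1] ⊤
  [2] ⊤
  [3] ⊤
  [4] ⊤
  [5] ⊤

⊤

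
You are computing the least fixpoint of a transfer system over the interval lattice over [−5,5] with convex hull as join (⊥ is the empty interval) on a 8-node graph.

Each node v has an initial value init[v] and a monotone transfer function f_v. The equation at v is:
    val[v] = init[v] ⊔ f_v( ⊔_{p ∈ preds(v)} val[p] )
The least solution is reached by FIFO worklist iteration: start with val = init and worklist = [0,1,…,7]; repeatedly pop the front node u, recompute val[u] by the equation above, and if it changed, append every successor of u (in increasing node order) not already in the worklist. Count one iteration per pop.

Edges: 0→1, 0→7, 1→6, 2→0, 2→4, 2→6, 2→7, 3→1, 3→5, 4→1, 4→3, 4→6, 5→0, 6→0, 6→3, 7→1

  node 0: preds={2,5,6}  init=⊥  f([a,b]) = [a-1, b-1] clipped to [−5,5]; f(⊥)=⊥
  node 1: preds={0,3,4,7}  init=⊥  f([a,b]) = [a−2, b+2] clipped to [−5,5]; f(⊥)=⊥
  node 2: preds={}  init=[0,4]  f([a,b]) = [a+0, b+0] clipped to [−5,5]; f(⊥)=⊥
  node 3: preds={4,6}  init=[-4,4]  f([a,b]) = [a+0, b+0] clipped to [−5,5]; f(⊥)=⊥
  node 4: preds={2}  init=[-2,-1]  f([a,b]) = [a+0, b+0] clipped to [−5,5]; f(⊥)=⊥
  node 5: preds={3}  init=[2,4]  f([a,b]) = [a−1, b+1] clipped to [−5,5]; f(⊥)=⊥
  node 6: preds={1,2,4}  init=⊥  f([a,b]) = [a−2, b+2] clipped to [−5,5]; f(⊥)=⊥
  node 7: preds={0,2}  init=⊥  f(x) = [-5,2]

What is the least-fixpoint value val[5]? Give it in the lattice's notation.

[-5,5]

Worklist (14 pops):
  #1 pop 0: in=[0,4] → [-1,3] (was ⊥); enqueue []
  #2 pop 1: in=[-4,4] → [-5,5] (was ⊥); enqueue []
  #3 pop 2: in=⊥ → [0,4] (no change)
  #4 pop 3: in=[-2,-1] → [-4,4] (no change)
  #5 pop 4: in=[0,4] → [-2,4] (was [-2,-1]); enqueue [1,3]
  #6 pop 5: in=[-4,4] → [-5,5] (was [2,4]); enqueue [0]
  #7 pop 6: in=[-5,5] → [-5,5] (was ⊥); enqueue []
  #8 pop 7: in=[-1,4] → [-5,2] (was ⊥); enqueue []
  #9 pop 1: in=[-5,4] → [-5,5] (no change)
  #10 pop 3: in=[-5,5] → [-5,5] (was [-4,4]); enqueue [1,5]
  #11 pop 0: in=[-5,5] → [-5,4] (was [-1,3]); enqueue [7]
  #12 pop 1: in=[-5,5] → [-5,5] (no change)
  #13 pop 5: in=[-5,5] → [-5,5] (no change)
  #14 pop 7: in=[-5,4] → [-5,2] (no change)

Fixpoint:
  val[0] = [-5,4]
  val[1] = [-5,5]
  val[2] = [0,4]
  val[3] = [-5,5]
  val[4] = [-2,4]
  val[5] = [-5,5]
  val[6] = [-5,5]
  val[7] = [-5,2]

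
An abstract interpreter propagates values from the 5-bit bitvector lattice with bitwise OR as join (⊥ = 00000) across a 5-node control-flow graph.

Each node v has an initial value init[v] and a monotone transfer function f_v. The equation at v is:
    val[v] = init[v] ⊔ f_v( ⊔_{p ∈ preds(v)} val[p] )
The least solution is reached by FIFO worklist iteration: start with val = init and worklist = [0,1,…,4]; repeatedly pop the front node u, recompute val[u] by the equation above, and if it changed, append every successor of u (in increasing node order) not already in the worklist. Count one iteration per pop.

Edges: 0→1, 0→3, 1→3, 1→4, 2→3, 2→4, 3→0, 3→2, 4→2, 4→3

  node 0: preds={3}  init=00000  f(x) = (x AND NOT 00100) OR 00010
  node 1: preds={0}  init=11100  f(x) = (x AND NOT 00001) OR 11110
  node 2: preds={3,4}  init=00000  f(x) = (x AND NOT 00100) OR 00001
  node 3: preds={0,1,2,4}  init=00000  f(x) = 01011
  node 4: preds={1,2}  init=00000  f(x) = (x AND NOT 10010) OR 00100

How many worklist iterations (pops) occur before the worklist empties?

Iteration log — 10 steps:
  step 1. node 0  ⊔preds=00000  new=00010  old=00000  +wl: 
  step 2. node 1  ⊔preds=00010  new=11110  old=11100  +wl: 
  step 3. node 2  ⊔preds=00000  new=00001  old=00000  +wl: 
  step 4. node 3  ⊔preds=11111  new=01011  old=00000  +wl: 0,2
  step 5. node 4  ⊔preds=11111  new=01101  old=00000  +wl: 3
  step 6. node 0  ⊔preds=01011  new=01011  old=00010  +wl: 1
  step 7. node 2  ⊔preds=01111  new=01011  old=00001  +wl: 4
  step 8. node 3  ⊔preds=11111  new=01011  stable
  step 9. node 1  ⊔preds=01011  new=11110  stable
  step 10. node 4  ⊔preds=11111  new=01101  stable

Least fixpoint reached:
  node 0: 01011
  node 1: 11110
  node 2: 01011
  node 3: 01011
  node 4: 01101

10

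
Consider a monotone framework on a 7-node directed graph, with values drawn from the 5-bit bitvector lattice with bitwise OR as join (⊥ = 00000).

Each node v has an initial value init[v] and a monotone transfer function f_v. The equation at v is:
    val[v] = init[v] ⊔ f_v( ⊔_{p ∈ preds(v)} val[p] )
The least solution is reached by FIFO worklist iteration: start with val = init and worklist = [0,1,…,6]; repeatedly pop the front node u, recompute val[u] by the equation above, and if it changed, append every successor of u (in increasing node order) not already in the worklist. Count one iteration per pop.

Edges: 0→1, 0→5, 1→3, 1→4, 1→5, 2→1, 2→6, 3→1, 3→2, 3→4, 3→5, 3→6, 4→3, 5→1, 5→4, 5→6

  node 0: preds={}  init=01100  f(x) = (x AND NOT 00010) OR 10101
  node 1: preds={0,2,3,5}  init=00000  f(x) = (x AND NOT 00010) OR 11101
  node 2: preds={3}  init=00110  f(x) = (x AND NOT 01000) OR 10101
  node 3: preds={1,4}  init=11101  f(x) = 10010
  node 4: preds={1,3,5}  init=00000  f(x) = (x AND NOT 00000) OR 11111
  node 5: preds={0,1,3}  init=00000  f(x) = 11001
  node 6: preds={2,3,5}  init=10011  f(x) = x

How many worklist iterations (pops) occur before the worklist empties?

11

Worklist (11 pops):
  #1 pop 0: in=00000 → 11101 (was 01100); enqueue []
  #2 pop 1: in=11111 → 11101 (was 00000); enqueue []
  #3 pop 2: in=11101 → 10111 (was 00110); enqueue [1]
  #4 pop 3: in=11101 → 11111 (was 11101); enqueue [2]
  #5 pop 4: in=11111 → 11111 (was 00000); enqueue [3]
  #6 pop 5: in=11111 → 11001 (was 00000); enqueue [4]
  #7 pop 6: in=11111 → 11111 (was 10011); enqueue []
  #8 pop 1: in=11111 → 11101 (no change)
  #9 pop 2: in=11111 → 10111 (no change)
  #10 pop 3: in=11111 → 11111 (no change)
  #11 pop 4: in=11111 → 11111 (no change)

Fixpoint:
  val[0] = 11101
  val[1] = 11101
  val[2] = 10111
  val[3] = 11111
  val[4] = 11111
  val[5] = 11001
  val[6] = 11111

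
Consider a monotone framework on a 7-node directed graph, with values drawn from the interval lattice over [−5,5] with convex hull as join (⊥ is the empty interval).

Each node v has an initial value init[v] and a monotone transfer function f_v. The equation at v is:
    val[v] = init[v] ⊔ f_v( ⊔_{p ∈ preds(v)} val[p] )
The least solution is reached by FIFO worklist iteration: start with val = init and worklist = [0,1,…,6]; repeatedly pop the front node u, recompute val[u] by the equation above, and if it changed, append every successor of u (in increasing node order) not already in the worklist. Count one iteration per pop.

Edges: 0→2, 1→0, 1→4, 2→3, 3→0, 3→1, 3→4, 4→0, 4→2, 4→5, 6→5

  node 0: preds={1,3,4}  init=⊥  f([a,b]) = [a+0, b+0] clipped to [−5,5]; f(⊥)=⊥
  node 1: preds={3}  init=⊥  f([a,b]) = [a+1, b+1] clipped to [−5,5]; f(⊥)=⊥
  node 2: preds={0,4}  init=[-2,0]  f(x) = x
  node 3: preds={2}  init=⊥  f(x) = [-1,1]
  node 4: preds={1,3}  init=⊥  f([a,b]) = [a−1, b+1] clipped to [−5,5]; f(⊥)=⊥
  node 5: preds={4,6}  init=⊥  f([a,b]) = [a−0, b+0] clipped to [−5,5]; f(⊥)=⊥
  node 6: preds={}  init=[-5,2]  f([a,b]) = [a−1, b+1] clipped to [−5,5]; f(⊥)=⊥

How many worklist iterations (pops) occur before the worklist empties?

Trace (17 dequeues):
  [1] u=0 | in ⊥ | out ⊥ | ==
  [2] u=1 | in ⊥ | out ⊥ | ==
  [3] u=2 | in ⊥ | out [-2,0] | ==
  [4] u=3 | in [-2,0] | out [-1,1] | prev ⊥ | push {0,1}
  [5] u=4 | in [-1,1] | out [-2,2] | prev ⊥ | push {2}
  [6] u=5 | in [-5,2] | out [-5,2] | prev ⊥ | push {}
  [7] u=6 | in ⊥ | out [-5,2] | ==
  [8] u=0 | in [-2,2] | out [-2,2] | prev ⊥ | push {}
  [9] u=1 | in [-1,1] | out [0,2] | prev ⊥ | push {0,4}
  [10] u=2 | in [-2,2] | out [-2,2] | prev [-2,0] | push {3}
  [11] u=0 | in [-2,2] | out [-2,2] | ==
  [12] u=4 | in [-1,2] | out [-2,3] | prev [-2,2] | push {0,2,5}
  [13] u=3 | in [-2,2] | out [-1,1] | ==
  [14] u=0 | in [-2,3] | out [-2,3] | prev [-2,2] | push {}
  [15] u=2 | in [-2,3] | out [-2,3] | prev [-2,2] | push {3}
  [16] u=5 | in [-5,3] | out [-5,3] | prev [-5,2] | push {}
  [17] u=3 | in [-2,3] | out [-1,1] | ==

Converged values:
  [0] [-2,3]
  [1] [0,2]
  [2] [-2,3]
  [3] [-1,1]
  [4] [-2,3]
  [5] [-5,3]
  [6] [-5,2]

17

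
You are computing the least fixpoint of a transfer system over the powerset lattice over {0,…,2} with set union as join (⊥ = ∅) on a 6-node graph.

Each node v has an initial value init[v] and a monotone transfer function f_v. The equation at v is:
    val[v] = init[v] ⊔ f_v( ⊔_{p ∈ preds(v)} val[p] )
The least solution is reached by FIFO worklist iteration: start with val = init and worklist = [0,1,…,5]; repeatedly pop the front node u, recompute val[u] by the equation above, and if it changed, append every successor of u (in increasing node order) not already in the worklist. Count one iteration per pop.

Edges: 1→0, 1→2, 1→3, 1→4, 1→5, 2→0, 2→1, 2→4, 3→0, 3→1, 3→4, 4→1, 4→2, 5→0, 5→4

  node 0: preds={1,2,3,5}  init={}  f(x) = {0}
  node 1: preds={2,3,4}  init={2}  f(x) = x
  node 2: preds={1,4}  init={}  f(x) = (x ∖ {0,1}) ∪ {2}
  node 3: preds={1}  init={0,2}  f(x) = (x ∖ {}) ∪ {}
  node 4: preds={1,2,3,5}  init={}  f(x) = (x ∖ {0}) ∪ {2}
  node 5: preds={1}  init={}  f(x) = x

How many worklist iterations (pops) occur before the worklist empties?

10

Iteration log — 10 steps:
  step 1. node 0  ⊔preds={0,2}  new={0}  old={}  +wl: 
  step 2. node 1  ⊔preds={0,2}  new={0,2}  old={2}  +wl: 0
  step 3. node 2  ⊔preds={0,2}  new={2}  old={}  +wl: 1
  step 4. node 3  ⊔preds={0,2}  new={0,2}  stable
  step 5. node 4  ⊔preds={0,2}  new={2}  old={}  +wl: 2
  step 6. node 5  ⊔preds={0,2}  new={0,2}  old={}  +wl: 4
  step 7. node 0  ⊔preds={0,2}  new={0}  stable
  step 8. node 1  ⊔preds={0,2}  new={0,2}  stable
  step 9. node 2  ⊔preds={0,2}  new={2}  stable
  step 10. node 4  ⊔preds={0,2}  new={2}  stable

Least fixpoint reached:
  node 0: {0}
  node 1: {0,2}
  node 2: {2}
  node 3: {0,2}
  node 4: {2}
  node 5: {0,2}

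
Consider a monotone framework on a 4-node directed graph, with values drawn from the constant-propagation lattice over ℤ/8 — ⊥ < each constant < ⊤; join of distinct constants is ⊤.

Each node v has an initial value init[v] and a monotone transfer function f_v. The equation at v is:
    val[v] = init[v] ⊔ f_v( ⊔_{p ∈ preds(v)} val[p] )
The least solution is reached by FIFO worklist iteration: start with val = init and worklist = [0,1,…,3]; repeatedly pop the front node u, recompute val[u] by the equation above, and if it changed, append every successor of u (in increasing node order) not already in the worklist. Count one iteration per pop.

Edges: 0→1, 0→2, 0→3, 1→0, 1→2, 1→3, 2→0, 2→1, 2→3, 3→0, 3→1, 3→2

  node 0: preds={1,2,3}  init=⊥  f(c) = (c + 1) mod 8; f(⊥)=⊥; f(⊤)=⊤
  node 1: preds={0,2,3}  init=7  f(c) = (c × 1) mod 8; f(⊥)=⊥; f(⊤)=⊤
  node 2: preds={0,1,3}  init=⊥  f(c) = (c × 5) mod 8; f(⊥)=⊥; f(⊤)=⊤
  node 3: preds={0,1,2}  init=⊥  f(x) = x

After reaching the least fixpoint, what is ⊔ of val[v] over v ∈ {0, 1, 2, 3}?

Worklist (8 pops):
  #1 pop 0: in=7 → 0 (was ⊥); enqueue []
  #2 pop 1: in=0 → ⊤ (was 7); enqueue [0]
  #3 pop 2: in=⊤ → ⊤ (was ⊥); enqueue [1]
  #4 pop 3: in=⊤ → ⊤ (was ⊥); enqueue [2]
  #5 pop 0: in=⊤ → ⊤ (was 0); enqueue [3]
  #6 pop 1: in=⊤ → ⊤ (no change)
  #7 pop 2: in=⊤ → ⊤ (no change)
  #8 pop 3: in=⊤ → ⊤ (no change)

Fixpoint:
  val[0] = ⊤
  val[1] = ⊤
  val[2] = ⊤
  val[3] = ⊤

⊤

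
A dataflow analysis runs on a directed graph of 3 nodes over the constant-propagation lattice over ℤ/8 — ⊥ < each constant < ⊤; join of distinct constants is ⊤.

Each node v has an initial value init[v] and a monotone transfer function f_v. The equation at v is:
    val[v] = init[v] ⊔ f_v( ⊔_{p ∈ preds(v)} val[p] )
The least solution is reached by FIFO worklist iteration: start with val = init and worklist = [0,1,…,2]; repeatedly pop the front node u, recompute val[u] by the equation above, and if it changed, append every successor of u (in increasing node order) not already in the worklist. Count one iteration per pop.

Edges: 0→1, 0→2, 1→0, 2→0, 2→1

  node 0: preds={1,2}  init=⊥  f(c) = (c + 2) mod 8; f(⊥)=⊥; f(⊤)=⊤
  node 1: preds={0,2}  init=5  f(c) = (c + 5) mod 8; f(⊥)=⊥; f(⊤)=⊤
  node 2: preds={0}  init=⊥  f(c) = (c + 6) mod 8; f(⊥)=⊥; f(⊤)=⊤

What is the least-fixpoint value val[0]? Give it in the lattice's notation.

⊤

Worklist (8 pops):
  #1 pop 0: in=5 → 7 (was ⊥); enqueue []
  #2 pop 1: in=7 → ⊤ (was 5); enqueue [0]
  #3 pop 2: in=7 → 5 (was ⊥); enqueue [1]
  #4 pop 0: in=⊤ → ⊤ (was 7); enqueue [2]
  #5 pop 1: in=⊤ → ⊤ (no change)
  #6 pop 2: in=⊤ → ⊤ (was 5); enqueue [0,1]
  #7 pop 0: in=⊤ → ⊤ (no change)
  #8 pop 1: in=⊤ → ⊤ (no change)

Fixpoint:
  val[0] = ⊤
  val[1] = ⊤
  val[2] = ⊤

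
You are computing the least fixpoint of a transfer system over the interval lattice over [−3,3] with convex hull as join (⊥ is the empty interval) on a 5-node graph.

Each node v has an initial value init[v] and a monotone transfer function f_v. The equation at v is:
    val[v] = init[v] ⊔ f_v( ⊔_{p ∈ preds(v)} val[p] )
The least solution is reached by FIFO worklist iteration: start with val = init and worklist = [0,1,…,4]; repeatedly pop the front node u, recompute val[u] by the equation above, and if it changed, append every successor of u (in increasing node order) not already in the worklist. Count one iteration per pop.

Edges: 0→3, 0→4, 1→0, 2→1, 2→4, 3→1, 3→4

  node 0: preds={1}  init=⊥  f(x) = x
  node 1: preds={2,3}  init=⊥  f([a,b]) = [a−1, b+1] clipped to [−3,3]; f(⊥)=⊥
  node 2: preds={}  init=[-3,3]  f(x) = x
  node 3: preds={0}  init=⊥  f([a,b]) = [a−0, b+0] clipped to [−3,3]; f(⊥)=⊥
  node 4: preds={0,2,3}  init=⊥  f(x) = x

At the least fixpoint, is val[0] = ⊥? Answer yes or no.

no

Trace (9 dequeues):
  [1] u=0 | in ⊥ | out ⊥ | ==
  [2] u=1 | in [-3,3] | out [-3,3] | prev ⊥ | push {0}
  [3] u=2 | in ⊥ | out [-3,3] | ==
  [4] u=3 | in ⊥ | out ⊥ | ==
  [5] u=4 | in [-3,3] | out [-3,3] | prev ⊥ | push {}
  [6] u=0 | in [-3,3] | out [-3,3] | prev ⊥ | push {3,4}
  [7] u=3 | in [-3,3] | out [-3,3] | prev ⊥ | push {1}
  [8] u=4 | in [-3,3] | out [-3,3] | ==
  [9] u=1 | in [-3,3] | out [-3,3] | ==

Converged values:
  [0] [-3,3]
  [1] [-3,3]
  [2] [-3,3]
  [3] [-3,3]
  [4] [-3,3]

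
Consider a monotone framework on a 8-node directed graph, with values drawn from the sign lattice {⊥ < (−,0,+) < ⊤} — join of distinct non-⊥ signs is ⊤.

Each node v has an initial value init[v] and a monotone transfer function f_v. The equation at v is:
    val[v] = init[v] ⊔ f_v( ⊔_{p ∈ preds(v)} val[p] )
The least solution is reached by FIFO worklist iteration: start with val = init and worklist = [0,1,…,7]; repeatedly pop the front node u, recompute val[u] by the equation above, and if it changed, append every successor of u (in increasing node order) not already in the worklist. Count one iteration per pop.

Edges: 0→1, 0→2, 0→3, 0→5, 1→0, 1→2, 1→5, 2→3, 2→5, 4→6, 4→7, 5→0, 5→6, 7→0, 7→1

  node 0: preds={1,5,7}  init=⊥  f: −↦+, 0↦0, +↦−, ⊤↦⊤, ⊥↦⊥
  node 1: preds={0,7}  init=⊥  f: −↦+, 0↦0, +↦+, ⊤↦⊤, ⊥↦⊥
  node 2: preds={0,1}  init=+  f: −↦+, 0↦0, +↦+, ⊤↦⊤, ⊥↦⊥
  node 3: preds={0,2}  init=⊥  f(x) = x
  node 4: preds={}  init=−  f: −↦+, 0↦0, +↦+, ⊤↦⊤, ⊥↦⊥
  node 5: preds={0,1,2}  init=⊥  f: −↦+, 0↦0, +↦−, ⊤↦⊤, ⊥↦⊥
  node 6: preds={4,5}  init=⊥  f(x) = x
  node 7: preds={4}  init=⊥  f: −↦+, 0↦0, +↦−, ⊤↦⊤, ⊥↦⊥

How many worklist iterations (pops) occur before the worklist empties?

Worklist (15 pops):
  #1 pop 0: in=⊥ → ⊥ (no change)
  #2 pop 1: in=⊥ → ⊥ (no change)
  #3 pop 2: in=⊥ → + (no change)
  #4 pop 3: in=+ → + (was ⊥); enqueue []
  #5 pop 4: in=⊥ → − (no change)
  #6 pop 5: in=+ → − (was ⊥); enqueue [0]
  #7 pop 6: in=− → − (was ⊥); enqueue []
  #8 pop 7: in=− → + (was ⊥); enqueue [1]
  #9 pop 0: in=⊤ → ⊤ (was ⊥); enqueue [2,3,5]
  #10 pop 1: in=⊤ → ⊤ (was ⊥); enqueue [0]
  #11 pop 2: in=⊤ → ⊤ (was +); enqueue []
  #12 pop 3: in=⊤ → ⊤ (was +); enqueue []
  #13 pop 5: in=⊤ → ⊤ (was −); enqueue [6]
  #14 pop 0: in=⊤ → ⊤ (no change)
  #15 pop 6: in=⊤ → ⊤ (was −); enqueue []

Fixpoint:
  val[0] = ⊤
  val[1] = ⊤
  val[2] = ⊤
  val[3] = ⊤
  val[4] = −
  val[5] = ⊤
  val[6] = ⊤
  val[7] = +

15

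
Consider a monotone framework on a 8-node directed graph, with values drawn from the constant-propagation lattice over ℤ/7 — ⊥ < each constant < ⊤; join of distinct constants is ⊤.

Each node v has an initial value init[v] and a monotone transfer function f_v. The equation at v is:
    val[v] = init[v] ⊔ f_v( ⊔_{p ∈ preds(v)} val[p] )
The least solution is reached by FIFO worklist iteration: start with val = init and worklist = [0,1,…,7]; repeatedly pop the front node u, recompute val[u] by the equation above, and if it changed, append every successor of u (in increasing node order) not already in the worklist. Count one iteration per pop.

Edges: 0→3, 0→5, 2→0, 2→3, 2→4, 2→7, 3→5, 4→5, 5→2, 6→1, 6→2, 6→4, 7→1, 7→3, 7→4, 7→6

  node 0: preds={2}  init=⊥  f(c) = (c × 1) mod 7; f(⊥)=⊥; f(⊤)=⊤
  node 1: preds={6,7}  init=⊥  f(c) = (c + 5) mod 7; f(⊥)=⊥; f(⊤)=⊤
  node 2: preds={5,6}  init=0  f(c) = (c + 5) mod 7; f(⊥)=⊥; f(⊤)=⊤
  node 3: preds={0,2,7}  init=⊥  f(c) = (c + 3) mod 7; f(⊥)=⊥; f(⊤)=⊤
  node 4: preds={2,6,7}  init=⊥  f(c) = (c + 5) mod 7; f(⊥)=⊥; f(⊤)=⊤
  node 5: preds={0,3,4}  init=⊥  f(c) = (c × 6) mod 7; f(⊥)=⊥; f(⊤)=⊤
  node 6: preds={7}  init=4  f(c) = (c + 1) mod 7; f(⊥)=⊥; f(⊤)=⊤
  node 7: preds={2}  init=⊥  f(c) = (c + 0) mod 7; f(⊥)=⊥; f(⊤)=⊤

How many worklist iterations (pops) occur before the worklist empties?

18

Worklist (18 pops):
  #1 pop 0: in=0 → 0 (was ⊥); enqueue []
  #2 pop 1: in=4 → 2 (was ⊥); enqueue []
  #3 pop 2: in=4 → ⊤ (was 0); enqueue [0]
  #4 pop 3: in=⊤ → ⊤ (was ⊥); enqueue []
  #5 pop 4: in=⊤ → ⊤ (was ⊥); enqueue []
  #6 pop 5: in=⊤ → ⊤ (was ⊥); enqueue [2]
  #7 pop 6: in=⊥ → 4 (no change)
  #8 pop 7: in=⊤ → ⊤ (was ⊥); enqueue [1,3,4,6]
  #9 pop 0: in=⊤ → ⊤ (was 0); enqueue [5]
  #10 pop 2: in=⊤ → ⊤ (no change)
  #11 pop 1: in=⊤ → ⊤ (was 2); enqueue []
  #12 pop 3: in=⊤ → ⊤ (no change)
  #13 pop 4: in=⊤ → ⊤ (no change)
  #14 pop 6: in=⊤ → ⊤ (was 4); enqueue [1,2,4]
  #15 pop 5: in=⊤ → ⊤ (no change)
  #16 pop 1: in=⊤ → ⊤ (no change)
  #17 pop 2: in=⊤ → ⊤ (no change)
  #18 pop 4: in=⊤ → ⊤ (no change)

Fixpoint:
  val[0] = ⊤
  val[1] = ⊤
  val[2] = ⊤
  val[3] = ⊤
  val[4] = ⊤
  val[5] = ⊤
  val[6] = ⊤
  val[7] = ⊤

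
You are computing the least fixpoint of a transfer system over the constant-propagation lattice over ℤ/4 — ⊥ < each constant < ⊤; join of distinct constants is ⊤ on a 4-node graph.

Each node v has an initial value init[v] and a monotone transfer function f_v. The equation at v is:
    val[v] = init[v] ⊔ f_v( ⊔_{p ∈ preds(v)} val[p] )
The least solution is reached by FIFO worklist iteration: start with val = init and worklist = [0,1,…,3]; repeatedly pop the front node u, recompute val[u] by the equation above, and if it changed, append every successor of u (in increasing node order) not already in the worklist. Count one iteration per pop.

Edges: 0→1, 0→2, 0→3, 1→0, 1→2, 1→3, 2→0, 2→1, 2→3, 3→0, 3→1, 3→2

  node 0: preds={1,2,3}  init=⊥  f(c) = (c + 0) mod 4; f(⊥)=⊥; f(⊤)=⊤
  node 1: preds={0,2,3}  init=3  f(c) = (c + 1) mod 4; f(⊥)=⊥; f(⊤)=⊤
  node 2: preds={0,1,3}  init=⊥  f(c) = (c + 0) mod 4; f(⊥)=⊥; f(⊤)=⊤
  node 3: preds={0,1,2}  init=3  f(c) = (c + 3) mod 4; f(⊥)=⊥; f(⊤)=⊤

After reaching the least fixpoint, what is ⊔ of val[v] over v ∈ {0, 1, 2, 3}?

⊤

Trace (8 dequeues):
  [1] u=0 | in 3 | out 3 | prev ⊥ | push {}
  [2] u=1 | in 3 | out ⊤ | prev 3 | push {0}
  [3] u=2 | in ⊤ | out ⊤ | prev ⊥ | push {1}
  [4] u=3 | in ⊤ | out ⊤ | prev 3 | push {2}
  [5] u=0 | in ⊤ | out ⊤ | prev 3 | push {3}
  [6] u=1 | in ⊤ | out ⊤ | ==
  [7] u=2 | in ⊤ | out ⊤ | ==
  [8] u=3 | in ⊤ | out ⊤ | ==

Converged values:
  [0] ⊤
  [1] ⊤
  [2] ⊤
  [3] ⊤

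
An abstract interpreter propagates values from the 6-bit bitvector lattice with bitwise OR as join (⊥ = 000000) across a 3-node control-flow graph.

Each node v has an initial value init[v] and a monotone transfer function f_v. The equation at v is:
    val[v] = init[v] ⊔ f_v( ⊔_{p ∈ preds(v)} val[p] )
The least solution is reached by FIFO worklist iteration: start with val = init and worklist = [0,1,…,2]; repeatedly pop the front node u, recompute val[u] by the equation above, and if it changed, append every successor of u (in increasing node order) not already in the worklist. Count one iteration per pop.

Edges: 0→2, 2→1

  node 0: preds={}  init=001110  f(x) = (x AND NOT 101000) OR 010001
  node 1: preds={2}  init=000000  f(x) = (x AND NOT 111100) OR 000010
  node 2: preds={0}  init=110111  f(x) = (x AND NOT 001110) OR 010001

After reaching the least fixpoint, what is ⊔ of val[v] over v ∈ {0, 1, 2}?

Trace (3 dequeues):
  [1] u=0 | in 000000 | out 011111 | prev 001110 | push {}
  [2] u=1 | in 110111 | out 000011 | prev 000000 | push {}
  [3] u=2 | in 011111 | out 110111 | ==

Converged values:
  [0] 011111
  [1] 000011
  [2] 110111

111111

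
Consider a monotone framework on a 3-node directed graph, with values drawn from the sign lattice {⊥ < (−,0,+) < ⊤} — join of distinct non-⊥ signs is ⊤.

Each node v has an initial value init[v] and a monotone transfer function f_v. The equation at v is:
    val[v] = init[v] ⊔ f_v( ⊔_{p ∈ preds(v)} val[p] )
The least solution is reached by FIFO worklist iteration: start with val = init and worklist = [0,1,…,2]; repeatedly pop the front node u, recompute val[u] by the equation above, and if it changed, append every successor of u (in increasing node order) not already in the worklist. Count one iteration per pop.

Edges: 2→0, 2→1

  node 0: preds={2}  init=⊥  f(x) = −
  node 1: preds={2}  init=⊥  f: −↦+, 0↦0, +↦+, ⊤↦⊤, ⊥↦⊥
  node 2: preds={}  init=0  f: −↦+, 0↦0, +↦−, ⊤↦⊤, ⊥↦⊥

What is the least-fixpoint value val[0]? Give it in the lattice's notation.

Worklist (3 pops):
  #1 pop 0: in=0 → − (was ⊥); enqueue []
  #2 pop 1: in=0 → 0 (was ⊥); enqueue []
  #3 pop 2: in=⊥ → 0 (no change)

Fixpoint:
  val[0] = −
  val[1] = 0
  val[2] = 0

−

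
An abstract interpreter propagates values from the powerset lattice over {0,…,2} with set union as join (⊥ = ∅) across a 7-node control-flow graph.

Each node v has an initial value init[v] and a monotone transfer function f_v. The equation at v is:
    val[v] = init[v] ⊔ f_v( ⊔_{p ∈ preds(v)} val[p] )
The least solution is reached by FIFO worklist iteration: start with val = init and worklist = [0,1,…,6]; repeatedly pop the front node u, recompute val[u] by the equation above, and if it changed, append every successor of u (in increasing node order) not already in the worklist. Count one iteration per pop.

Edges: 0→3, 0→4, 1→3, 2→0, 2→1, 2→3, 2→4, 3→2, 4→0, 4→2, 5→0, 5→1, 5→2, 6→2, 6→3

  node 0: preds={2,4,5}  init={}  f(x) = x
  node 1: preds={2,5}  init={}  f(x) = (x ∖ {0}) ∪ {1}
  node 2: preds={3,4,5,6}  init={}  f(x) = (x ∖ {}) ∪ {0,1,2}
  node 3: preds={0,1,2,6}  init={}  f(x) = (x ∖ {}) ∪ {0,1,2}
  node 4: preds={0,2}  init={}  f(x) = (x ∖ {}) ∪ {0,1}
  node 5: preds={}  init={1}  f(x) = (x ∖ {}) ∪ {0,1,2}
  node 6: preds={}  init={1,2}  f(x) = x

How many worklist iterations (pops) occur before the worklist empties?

Worklist (12 pops):
  #1 pop 0: in={1} → {1} (was {}); enqueue []
  #2 pop 1: in={1} → {1} (was {}); enqueue []
  #3 pop 2: in={1,2} → {0,1,2} (was {}); enqueue [0,1]
  #4 pop 3: in={0,1,2} → {0,1,2} (was {}); enqueue [2]
  #5 pop 4: in={0,1,2} → {0,1,2} (was {}); enqueue []
  #6 pop 5: in={} → {0,1,2} (was {1}); enqueue []
  #7 pop 6: in={} → {1,2} (no change)
  #8 pop 0: in={0,1,2} → {0,1,2} (was {1}); enqueue [3,4]
  #9 pop 1: in={0,1,2} → {1,2} (was {1}); enqueue []
  #10 pop 2: in={0,1,2} → {0,1,2} (no change)
  #11 pop 3: in={0,1,2} → {0,1,2} (no change)
  #12 pop 4: in={0,1,2} → {0,1,2} (no change)

Fixpoint:
  val[0] = {0,1,2}
  val[1] = {1,2}
  val[2] = {0,1,2}
  val[3] = {0,1,2}
  val[4] = {0,1,2}
  val[5] = {0,1,2}
  val[6] = {1,2}

12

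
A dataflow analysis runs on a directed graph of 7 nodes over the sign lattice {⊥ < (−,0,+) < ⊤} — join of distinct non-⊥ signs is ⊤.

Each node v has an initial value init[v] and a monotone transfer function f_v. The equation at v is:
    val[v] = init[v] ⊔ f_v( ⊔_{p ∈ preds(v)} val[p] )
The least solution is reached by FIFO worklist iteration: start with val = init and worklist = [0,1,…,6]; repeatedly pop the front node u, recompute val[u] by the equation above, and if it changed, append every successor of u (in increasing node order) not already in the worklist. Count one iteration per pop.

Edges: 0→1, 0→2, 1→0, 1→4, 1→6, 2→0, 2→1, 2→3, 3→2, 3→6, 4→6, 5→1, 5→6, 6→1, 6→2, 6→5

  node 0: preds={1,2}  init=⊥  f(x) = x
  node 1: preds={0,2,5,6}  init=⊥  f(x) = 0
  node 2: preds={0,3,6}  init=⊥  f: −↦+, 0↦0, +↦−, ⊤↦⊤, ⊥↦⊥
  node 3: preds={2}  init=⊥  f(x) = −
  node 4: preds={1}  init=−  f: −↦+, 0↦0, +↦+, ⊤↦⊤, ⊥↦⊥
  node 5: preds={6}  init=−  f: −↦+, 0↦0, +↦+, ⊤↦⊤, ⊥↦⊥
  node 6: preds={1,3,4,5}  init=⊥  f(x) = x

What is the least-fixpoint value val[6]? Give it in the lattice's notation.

⊤

Trace (16 dequeues):
  [1] u=0 | in ⊥ | out ⊥ | ==
  [2] u=1 | in − | out 0 | prev ⊥ | push {0}
  [3] u=2 | in ⊥ | out ⊥ | ==
  [4] u=3 | in ⊥ | out − | prev ⊥ | push {2}
  [5] u=4 | in 0 | out ⊤ | prev − | push {}
  [6] u=5 | in ⊥ | out − | ==
  [7] u=6 | in ⊤ | out ⊤ | prev ⊥ | push {1,5}
  [8] u=0 | in 0 | out 0 | prev ⊥ | push {}
  [9] u=2 | in ⊤ | out ⊤ | prev ⊥ | push {0,3}
  [10] u=1 | in ⊤ | out 0 | ==
  [11] u=5 | in ⊤ | out ⊤ | prev − | push {1,6}
  [12] u=0 | in ⊤ | out ⊤ | prev 0 | push {2}
  [13] u=3 | in ⊤ | out − | ==
  [14] u=1 | in ⊤ | out 0 | ==
  [15] u=6 | in ⊤ | out ⊤ | ==
  [16] u=2 | in ⊤ | out ⊤ | ==

Converged values:
  [0] ⊤
  [1] 0
  [2] ⊤
  [3] −
  [4] ⊤
  [5] ⊤
  [6] ⊤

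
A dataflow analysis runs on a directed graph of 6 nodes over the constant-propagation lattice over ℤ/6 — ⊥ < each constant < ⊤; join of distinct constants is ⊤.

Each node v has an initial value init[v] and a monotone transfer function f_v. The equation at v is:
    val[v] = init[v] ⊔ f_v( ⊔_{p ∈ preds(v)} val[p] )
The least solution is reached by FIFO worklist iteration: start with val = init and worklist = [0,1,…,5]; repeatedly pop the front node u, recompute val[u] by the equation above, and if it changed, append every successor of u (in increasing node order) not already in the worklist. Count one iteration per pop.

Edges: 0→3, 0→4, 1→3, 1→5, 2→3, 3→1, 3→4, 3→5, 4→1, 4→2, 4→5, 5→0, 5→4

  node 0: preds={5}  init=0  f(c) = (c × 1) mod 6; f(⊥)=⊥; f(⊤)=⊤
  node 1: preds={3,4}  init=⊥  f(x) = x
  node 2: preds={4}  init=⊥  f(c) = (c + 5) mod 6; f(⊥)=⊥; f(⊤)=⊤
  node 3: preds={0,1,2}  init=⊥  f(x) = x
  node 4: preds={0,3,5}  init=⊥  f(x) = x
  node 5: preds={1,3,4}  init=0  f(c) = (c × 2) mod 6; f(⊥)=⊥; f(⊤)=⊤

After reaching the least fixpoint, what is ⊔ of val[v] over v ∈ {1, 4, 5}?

Trace (19 dequeues):
  [1] u=0 | in 0 | out 0 | ==
  [2] u=1 | in ⊥ | out ⊥ | ==
  [3] u=2 | in ⊥ | out ⊥ | ==
  [4] u=3 | in 0 | out 0 | prev ⊥ | push {1}
  [5] u=4 | in 0 | out 0 | prev ⊥ | push {2}
  [6] u=5 | in 0 | out 0 | ==
  [7] u=1 | in 0 | out 0 | prev ⊥ | push {3,5}
  [8] u=2 | in 0 | out 5 | prev ⊥ | push {}
  [9] u=3 | in ⊤ | out ⊤ | prev 0 | push {1,4}
  [10] u=5 | in ⊤ | out ⊤ | prev 0 | push {0}
  [11] u=1 | in ⊤ | out ⊤ | prev 0 | push {3,5}
  [12] u=4 | in ⊤ | out ⊤ | prev 0 | push {1,2}
  [13] u=0 | in ⊤ | out ⊤ | prev 0 | push {4}
  [14] u=3 | in ⊤ | out ⊤ | ==
  [15] u=5 | in ⊤ | out ⊤ | ==
  [16] u=1 | in ⊤ | out ⊤ | ==
  [17] u=2 | in ⊤ | out ⊤ | prev 5 | push {3}
  [18] u=4 | in ⊤ | out ⊤ | ==
  [19] u=3 | in ⊤ | out ⊤ | ==

Converged values:
  [0] ⊤
  [1] ⊤
  [2] ⊤
  [3] ⊤
  [4] ⊤
  [5] ⊤

⊤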